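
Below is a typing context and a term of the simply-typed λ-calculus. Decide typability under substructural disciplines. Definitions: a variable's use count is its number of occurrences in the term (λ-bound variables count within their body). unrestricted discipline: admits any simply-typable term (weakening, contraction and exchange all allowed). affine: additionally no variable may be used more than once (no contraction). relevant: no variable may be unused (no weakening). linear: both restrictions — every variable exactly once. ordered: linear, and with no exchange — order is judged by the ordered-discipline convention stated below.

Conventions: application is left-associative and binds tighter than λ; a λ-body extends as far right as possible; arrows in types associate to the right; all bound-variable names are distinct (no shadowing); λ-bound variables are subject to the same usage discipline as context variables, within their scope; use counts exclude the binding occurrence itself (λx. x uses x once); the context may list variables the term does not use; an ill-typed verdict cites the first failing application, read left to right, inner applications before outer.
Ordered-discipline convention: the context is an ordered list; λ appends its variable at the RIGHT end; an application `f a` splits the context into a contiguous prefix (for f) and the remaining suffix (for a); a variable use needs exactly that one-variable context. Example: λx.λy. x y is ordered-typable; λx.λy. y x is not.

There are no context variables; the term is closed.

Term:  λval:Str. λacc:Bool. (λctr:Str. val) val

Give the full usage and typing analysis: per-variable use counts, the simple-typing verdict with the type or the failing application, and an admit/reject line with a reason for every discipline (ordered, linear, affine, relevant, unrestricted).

use counts: val (λ-bound) ×2; acc (λ-bound) ×0; ctr (λ-bound) ×0
uses in reading order: val, val
typing: well-typed at Str -> Bool -> Str
ordered: ✗ — repeated use of val ×2; acc, ctr never used (weakening)
linear: ✗ — repeated use of val ×2; acc, ctr never used (weakening)
affine: ✗ — repeated use of val ×2
relevant: ✗ — acc, ctr never used (weakening)
unrestricted: ✓ — type-checks (Str -> Bool -> Str) and nothing is barred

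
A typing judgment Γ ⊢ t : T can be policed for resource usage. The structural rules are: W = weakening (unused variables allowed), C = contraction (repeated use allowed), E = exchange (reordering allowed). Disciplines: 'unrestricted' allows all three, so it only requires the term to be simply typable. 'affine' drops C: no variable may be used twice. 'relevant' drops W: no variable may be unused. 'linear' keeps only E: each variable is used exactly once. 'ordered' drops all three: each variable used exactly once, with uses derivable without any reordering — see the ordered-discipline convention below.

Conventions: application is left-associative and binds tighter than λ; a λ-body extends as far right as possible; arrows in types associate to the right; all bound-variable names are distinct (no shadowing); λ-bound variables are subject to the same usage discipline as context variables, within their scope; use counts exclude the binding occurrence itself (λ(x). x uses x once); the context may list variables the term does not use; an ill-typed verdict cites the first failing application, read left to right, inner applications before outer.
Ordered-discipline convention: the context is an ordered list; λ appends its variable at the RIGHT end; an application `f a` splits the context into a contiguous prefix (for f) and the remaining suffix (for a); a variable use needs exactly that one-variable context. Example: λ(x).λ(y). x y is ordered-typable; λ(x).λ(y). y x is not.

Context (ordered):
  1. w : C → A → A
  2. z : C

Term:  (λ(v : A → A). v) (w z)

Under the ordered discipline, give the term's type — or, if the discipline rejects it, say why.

term : A → A
use counts: w=1, z=1, v (bound)=1
order of uses: v, w, z
typing: well-typed at A → A
per-discipline verdicts: ordered ✓, linear ✓, affine ✓, relevant ✓, unrestricted ✓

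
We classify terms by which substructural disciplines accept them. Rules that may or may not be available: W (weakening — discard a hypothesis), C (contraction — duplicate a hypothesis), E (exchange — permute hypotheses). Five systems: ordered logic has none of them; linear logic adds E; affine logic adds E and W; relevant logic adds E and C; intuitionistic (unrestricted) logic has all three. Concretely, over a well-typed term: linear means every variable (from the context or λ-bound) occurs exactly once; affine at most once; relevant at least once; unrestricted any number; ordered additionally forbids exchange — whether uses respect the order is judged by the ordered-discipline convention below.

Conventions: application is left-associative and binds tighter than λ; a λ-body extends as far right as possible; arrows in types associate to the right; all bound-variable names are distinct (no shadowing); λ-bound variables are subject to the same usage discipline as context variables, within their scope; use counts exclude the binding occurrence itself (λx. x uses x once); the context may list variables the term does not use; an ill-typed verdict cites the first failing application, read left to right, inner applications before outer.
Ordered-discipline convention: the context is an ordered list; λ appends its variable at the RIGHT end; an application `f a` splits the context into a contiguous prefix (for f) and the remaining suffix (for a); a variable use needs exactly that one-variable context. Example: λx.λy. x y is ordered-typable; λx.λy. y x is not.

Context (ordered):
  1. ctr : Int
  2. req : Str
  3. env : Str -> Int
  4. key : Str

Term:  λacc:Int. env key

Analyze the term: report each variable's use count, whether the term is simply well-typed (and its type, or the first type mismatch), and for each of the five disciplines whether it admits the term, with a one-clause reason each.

usage: ctr: 0×, req: 0×, env: 1×, key: 1×, acc (λ-bound): 0×
left-to-right use order: env, key
typing: well-typed at Int -> Int
ordered ✗ (needs weakening: ctr, req, acc unused)
linear ✗ (needs weakening: ctr, req, acc unused)
affine ✓ (ctr, req, env, key, acc: no repeats, contraction unneeded)
relevant ✗ (needs weakening: ctr, req, acc unused)
unrestricted ✓ (typability at Int -> Int is all that's needed)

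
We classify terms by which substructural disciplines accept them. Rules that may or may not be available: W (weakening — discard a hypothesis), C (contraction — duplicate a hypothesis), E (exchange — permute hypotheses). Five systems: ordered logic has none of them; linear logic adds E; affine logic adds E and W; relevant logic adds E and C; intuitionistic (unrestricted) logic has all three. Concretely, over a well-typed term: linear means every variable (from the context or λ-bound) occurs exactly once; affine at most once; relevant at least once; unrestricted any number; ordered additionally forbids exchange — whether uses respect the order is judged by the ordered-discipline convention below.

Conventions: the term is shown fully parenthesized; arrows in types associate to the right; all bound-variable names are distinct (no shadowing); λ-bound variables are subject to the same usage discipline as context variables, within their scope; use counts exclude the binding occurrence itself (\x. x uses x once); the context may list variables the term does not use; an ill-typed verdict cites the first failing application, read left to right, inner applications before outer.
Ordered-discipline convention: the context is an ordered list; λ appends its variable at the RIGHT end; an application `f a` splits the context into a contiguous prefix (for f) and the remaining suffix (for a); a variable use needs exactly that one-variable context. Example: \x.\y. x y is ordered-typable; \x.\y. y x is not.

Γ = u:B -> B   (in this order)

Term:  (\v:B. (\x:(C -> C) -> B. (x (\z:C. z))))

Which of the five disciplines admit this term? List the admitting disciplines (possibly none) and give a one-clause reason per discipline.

admitted by: affine, unrestricted
counts: u=0; v [bound]=0; x [bound]=1; z [bound]=1
use order (left to right): x, z
typing: the term checks, with type B -> ((C -> C) -> B) -> B
ordered: ✗, u, v left unused
linear: ✗, u, v left unused
affine: ✓, none of u, v, x, z used more than once
relevant: ✗, u, v left unused
unrestricted: ✓, typability at B -> ((C -> C) -> B) -> B is all that's needed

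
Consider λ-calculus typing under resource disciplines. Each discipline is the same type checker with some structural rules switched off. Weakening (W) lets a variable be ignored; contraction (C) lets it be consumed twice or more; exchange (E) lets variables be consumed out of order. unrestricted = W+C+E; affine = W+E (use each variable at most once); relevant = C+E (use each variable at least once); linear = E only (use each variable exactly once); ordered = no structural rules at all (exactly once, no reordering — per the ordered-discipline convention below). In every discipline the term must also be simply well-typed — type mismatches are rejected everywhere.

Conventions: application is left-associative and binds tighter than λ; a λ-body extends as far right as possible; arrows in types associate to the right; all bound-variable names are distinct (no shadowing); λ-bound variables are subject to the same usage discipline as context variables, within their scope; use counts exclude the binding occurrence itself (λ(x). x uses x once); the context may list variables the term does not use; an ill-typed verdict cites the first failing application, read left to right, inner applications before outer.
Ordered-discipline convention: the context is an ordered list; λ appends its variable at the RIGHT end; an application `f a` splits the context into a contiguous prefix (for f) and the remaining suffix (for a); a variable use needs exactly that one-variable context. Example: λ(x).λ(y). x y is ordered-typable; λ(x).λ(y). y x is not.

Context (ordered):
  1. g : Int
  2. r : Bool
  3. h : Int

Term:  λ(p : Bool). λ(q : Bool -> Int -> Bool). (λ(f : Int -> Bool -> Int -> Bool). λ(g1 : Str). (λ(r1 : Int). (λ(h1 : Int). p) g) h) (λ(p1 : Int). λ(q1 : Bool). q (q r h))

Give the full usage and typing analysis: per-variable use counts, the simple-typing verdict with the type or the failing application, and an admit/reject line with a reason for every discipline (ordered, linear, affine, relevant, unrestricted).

counts: g: 1, r: 1, h: 2, p (λ-bound): 1, q (λ-bound): 2, f (λ-bound): 0, g1 (λ-bound): 0, r1 (λ-bound): 0, h1 (λ-bound): 0, p1 (λ-bound): 0, q1 (λ-bound): 0
left-to-right use order: p, g, h, q, q, r, h
typing: the term checks, with type Bool -> (Bool -> Int -> Bool) -> Str -> Bool
ordered: ✗ — h ×2, q ×2 used more than once (contraction); needs weakening: f, g1, r1, h1, p1, q1 unused
linear: ✗ — h ×2, q ×2 used more than once (contraction); needs weakening: f, g1, r1, h1, p1, q1 unused
affine: ✗ — h ×2, q ×2 used more than once (contraction)
relevant: ✗ — needs weakening: f, g1, r1, h1, p1, q1 unused
unrestricted: ✓ — typability at Bool -> (Bool -> Int -> Bool) -> Str -> Bool is all that's needed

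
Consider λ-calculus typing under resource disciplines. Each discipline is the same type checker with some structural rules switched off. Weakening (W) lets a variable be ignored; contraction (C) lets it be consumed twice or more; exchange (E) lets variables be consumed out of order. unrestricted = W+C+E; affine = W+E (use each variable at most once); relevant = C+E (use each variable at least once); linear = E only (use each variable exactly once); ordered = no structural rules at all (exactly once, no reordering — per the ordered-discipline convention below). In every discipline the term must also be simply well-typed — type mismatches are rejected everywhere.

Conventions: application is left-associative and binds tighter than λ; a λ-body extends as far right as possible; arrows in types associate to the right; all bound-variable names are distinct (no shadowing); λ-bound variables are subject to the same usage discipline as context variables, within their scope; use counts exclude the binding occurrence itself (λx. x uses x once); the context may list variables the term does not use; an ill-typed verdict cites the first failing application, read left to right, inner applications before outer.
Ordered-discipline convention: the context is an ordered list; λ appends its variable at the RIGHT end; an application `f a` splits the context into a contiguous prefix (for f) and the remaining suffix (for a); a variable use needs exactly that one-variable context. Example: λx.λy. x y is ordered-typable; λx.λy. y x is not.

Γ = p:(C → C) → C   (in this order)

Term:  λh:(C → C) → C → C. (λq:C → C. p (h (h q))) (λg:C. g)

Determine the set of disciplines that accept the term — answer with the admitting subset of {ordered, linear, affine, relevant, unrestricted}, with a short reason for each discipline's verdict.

accepted by: relevant, unrestricted
use counts: p: 1; h (bound): 2; q (bound): 1; g (bound): 1
use order (left to right): p, h, h, q, g
typing: well-typed — term : ((C → C) → C → C) → C
ordered ✗ (needs contraction — h ×2)
linear ✗ (needs contraction — h ×2)
affine ✗ (needs contraction — h ×2)
relevant ✓ (none of p, h, q, g goes unused)
unrestricted ✓ (typability at ((C → C) → C → C) → C is all that's needed)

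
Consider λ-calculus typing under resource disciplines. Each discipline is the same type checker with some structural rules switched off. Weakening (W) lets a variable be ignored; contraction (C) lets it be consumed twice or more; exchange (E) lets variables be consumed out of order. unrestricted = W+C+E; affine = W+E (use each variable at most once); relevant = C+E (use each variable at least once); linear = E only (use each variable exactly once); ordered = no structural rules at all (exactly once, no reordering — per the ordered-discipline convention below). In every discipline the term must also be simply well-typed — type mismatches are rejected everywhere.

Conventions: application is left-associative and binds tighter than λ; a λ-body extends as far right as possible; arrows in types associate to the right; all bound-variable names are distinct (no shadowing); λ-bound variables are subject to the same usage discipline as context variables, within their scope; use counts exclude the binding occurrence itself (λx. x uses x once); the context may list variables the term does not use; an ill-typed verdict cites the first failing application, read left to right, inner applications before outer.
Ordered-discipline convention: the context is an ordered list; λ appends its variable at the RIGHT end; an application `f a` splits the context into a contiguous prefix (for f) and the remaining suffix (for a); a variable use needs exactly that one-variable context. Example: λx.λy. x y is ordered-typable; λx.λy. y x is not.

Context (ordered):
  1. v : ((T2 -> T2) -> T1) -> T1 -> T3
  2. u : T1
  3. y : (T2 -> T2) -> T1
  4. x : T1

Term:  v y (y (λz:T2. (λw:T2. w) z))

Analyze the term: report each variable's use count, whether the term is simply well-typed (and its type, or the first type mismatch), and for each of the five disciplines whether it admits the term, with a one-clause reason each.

counts: v=1, u=0, y=2, x=0, z (bound)=1, w (bound)=1
use order (left to right): v, y, y, w, z
typing: the term checks, with type T3
ordered: ✗, y ×2 used more than once (contraction); u, x never used (weakening)
linear: ✗, y ×2 used more than once (contraction); u, x never used (weakening)
affine: ✗, y ×2 used more than once (contraction)
relevant: ✗, u, x never used (weakening)
unrestricted: ✓, type-checks (T3) and nothing is barred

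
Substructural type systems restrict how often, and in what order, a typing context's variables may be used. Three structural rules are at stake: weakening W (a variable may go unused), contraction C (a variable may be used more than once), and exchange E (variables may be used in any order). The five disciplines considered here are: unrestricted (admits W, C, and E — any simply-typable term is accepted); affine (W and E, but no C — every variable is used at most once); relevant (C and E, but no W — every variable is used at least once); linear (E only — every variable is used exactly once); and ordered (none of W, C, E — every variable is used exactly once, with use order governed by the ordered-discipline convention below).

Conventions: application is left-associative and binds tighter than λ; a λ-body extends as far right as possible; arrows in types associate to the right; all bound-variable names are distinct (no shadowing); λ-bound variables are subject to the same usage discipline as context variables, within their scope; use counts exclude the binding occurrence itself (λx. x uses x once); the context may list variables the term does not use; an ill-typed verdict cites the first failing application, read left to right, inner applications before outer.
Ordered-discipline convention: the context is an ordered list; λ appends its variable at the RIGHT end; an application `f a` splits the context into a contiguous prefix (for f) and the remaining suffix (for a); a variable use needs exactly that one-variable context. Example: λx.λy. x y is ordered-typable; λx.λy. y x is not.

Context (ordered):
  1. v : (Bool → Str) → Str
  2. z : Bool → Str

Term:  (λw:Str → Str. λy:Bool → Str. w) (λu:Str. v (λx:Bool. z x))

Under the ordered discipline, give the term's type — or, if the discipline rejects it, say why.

not well-typed under ordered — y, u left unused
counts: v=1; z=1; w (bound)=1; y (bound)=0; u (bound)=0; x (bound)=1
use order (left to right): w, v, z, x
typing: ✓ — (Bool → Str) → Str → Str
summary: ordered ✗ · linear ✗ · affine ✓ · relevant ✗ · unrestricted ✓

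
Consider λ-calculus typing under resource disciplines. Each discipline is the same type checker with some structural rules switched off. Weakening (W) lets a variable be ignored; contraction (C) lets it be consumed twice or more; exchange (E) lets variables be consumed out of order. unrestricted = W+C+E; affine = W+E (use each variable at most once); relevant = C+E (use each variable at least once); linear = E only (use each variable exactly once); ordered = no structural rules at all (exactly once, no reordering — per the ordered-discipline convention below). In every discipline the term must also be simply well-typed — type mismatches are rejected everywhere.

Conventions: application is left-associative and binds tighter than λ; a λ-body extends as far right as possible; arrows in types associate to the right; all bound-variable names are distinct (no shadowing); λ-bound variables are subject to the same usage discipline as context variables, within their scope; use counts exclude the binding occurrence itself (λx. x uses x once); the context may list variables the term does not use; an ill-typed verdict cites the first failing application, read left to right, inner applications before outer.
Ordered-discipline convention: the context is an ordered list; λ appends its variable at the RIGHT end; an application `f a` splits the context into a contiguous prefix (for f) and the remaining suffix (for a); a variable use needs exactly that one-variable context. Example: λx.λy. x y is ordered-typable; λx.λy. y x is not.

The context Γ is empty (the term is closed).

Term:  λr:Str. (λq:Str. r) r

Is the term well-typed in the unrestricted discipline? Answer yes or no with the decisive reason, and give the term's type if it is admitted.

yes — simply typable at Str → Str; W, C, E all held; term : Str → Str
use counts: r (bound) ×2; q (bound) ×0
left-to-right use order: r, r
typing: well-typed at Str → Str
summary: ordered ✗ | linear ✗ | affine ✗ | relevant ✗ | unrestricted ✓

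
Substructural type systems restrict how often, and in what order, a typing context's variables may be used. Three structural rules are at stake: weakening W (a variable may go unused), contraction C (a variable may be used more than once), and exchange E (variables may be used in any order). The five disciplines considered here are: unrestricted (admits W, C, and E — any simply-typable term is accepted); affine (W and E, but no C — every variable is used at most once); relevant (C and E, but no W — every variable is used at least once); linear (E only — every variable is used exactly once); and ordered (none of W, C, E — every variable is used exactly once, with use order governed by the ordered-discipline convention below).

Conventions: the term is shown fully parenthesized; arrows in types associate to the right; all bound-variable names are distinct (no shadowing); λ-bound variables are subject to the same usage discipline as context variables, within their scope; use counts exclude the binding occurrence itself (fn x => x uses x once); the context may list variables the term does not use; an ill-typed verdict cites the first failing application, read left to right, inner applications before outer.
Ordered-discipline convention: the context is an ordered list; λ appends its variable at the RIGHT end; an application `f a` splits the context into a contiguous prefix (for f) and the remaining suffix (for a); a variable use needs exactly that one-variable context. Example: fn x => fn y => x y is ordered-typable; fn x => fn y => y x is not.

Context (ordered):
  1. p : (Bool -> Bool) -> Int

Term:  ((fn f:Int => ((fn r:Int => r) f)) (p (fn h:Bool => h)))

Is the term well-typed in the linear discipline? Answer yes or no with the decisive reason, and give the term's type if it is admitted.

yes — single use per variable (p, f, r, h); term : Int
counts: p: 1×; f (bound): 1×; r (bound): 1×; h (bound): 1×
order of uses: r, f, p, h
typing: well-typed — term : Int
all disciplines: ordered ✓, linear ✓, affine ✓, relevant ✓, unrestricted ✓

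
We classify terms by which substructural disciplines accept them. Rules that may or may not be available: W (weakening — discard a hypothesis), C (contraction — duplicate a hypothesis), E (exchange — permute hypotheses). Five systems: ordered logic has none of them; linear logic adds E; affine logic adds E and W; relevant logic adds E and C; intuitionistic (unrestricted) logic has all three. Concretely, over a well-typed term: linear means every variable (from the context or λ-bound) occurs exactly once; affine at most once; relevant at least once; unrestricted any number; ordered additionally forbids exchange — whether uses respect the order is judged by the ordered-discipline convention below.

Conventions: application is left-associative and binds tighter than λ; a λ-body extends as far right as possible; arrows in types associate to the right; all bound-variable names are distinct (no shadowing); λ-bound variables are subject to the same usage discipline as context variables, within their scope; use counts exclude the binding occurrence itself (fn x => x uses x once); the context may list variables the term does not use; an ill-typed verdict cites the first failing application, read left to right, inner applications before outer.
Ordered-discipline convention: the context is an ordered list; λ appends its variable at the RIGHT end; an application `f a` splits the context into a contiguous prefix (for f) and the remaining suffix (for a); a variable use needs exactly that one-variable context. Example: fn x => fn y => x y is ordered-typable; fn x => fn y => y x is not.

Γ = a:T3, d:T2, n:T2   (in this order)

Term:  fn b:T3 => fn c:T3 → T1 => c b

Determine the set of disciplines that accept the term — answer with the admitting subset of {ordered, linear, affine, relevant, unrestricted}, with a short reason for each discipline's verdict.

accepted by: affine, unrestricted
counts: a=0; d=0; n=0; b (bound)=1; c (bound)=1
left-to-right use order: c, b
typing: well-typed — term : T3 → (T3 → T1) → T1
ordered: ✗, a, d, n never used (weakening)
linear: ✗, a, d, n never used (weakening)
affine: ✓, a, d, n, b, c: no repeats, contraction unneeded
relevant: ✗, a, d, n never used (weakening)
unrestricted: ✓, simply typable at T3 → (T3 → T1) → T1; W, C, E all held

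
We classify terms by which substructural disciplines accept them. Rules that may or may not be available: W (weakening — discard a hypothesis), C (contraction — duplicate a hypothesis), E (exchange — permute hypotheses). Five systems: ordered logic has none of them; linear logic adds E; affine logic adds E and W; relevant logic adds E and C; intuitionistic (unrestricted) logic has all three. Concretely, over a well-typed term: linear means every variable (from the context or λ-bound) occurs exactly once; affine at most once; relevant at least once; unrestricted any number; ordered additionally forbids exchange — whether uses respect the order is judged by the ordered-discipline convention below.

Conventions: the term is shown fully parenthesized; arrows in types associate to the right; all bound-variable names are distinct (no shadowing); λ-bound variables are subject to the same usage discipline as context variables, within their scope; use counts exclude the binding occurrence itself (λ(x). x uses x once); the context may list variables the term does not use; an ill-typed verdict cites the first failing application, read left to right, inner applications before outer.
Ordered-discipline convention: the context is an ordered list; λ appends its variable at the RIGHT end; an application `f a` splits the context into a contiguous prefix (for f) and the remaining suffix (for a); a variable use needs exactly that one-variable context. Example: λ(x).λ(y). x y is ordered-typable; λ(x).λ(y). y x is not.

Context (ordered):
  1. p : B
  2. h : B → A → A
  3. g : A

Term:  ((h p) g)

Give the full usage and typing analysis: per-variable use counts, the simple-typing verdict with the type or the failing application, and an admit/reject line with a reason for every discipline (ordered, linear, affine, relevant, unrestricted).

counts: p ×1; h ×1; g ×1
left-to-right use order: h, p, g
typing: well-typed — term : A
ordered: ✗ — use order h, p, g needs exchange
linear: ✓ — single use per variable (p, h, g)
affine: ✓ — no duplicate uses among p, h, g
relevant: ✓ — none of p, h, g goes unused
unrestricted: ✓ — well-typed at A; no restrictions here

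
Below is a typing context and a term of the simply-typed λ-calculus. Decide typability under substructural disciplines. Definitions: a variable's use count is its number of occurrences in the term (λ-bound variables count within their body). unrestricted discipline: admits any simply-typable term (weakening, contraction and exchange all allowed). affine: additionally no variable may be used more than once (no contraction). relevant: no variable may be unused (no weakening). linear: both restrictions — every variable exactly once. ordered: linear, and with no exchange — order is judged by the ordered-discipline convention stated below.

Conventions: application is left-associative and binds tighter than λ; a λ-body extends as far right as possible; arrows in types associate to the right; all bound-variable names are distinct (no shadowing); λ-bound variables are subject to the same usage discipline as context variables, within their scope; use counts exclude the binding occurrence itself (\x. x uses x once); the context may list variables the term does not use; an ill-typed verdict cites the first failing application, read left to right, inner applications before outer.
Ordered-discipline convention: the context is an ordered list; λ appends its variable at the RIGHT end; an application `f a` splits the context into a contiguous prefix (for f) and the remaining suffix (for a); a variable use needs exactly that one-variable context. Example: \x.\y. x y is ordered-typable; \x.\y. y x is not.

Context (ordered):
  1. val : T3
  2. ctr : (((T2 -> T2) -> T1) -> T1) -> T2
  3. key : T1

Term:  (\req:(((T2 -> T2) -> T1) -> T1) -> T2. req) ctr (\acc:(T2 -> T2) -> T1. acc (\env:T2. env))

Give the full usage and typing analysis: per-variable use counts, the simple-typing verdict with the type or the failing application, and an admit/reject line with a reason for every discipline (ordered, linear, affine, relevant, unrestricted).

usage: val=0; ctr=1; key=0; req [bound]=1; acc [bound]=1; env [bound]=1
order of uses: req, ctr, acc, env
typing: the term checks, with type T2
ordered: ✗ — val, key left unused
linear: ✗ — val, key left unused
affine: ✓ — no duplicate uses among val, ctr, key, req, acc, env
relevant: ✗ — val, key left unused
unrestricted: ✓ — type-checks (T2) and nothing is barred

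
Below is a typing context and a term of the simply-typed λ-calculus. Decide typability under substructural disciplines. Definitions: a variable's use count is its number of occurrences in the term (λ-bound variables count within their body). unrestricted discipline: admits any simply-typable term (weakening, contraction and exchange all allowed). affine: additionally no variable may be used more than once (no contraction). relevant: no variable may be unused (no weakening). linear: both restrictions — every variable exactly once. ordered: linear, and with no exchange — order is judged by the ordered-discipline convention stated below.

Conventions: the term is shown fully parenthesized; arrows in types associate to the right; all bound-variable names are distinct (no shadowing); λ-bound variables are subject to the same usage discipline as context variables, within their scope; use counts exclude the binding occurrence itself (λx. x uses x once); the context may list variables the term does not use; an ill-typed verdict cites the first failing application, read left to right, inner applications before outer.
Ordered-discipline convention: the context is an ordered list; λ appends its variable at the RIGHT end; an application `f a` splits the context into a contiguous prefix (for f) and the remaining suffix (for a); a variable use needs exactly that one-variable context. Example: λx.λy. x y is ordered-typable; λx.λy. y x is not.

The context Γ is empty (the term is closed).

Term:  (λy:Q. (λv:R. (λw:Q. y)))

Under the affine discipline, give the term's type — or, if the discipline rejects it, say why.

term : Q -> R -> Q -> Q
counts: y (bound): 1×; v (bound): 0×; w (bound): 0×
uses in reading order: y
typing: the term checks, with type Q -> R -> Q -> Q
across the five disciplines: ordered ✗ | linear ✗ | affine ✓ | relevant ✗ | unrestricted ✓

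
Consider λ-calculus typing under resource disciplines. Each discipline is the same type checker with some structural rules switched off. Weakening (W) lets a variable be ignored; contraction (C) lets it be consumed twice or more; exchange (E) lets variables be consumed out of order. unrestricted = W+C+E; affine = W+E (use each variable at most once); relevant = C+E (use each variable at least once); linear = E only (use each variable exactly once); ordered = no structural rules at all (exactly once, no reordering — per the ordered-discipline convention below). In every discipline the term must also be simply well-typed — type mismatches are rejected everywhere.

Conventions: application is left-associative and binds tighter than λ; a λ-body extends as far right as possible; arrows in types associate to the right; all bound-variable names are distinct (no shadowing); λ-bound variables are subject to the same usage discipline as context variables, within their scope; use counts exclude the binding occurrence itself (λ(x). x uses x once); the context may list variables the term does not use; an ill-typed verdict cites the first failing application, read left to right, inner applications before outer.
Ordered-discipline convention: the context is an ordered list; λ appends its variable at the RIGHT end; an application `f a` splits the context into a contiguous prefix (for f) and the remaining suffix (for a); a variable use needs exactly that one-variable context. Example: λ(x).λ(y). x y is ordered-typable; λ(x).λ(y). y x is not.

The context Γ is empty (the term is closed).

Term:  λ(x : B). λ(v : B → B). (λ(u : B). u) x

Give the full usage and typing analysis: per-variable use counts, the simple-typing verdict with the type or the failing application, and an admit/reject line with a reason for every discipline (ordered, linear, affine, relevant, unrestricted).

use counts: x (bound): 1×; v (bound): 0×; u (bound): 1×
uses in reading order: u, x
typing: ✓ — B → (B → B) → B
ordered ✗ (v left unused)
linear ✗ (v left unused)
affine ✓ (no duplicate uses among x, v, u)
relevant ✗ (v left unused)
unrestricted ✓ (well-typed at B → (B → B) → B; no restrictions here)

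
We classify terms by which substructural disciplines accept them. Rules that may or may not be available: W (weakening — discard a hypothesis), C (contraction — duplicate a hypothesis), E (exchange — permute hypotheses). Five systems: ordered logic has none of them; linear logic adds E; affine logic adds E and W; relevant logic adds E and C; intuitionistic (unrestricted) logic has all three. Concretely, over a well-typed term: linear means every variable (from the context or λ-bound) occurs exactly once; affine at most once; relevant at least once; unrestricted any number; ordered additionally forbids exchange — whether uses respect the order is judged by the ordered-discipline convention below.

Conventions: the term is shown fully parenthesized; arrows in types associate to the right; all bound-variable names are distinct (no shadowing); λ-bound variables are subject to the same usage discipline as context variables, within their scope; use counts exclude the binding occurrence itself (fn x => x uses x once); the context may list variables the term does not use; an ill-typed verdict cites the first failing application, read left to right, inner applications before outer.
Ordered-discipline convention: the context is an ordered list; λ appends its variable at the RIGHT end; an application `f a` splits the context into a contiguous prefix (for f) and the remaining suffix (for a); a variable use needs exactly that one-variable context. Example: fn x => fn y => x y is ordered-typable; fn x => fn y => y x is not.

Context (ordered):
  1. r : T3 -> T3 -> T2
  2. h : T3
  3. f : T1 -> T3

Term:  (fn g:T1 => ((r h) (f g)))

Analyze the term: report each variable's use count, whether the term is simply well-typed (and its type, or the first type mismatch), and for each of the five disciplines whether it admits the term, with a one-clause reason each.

usage: r ×1, h ×1, f ×1, g (λ-bound) ×1
left-to-right use order: r, h, f, g
typing: well-typed — term : T1 -> T2
ordered: ✓, single-use (r, h, f, g), ordered derivation ok
linear: ✓, exactly-once usage across r, h, f, g
affine: ✓, at most one use each (r, h, f, g)
relevant: ✓, none of r, h, f, g goes unused
unrestricted: ✓, well-typed at T1 -> T2; no restrictions here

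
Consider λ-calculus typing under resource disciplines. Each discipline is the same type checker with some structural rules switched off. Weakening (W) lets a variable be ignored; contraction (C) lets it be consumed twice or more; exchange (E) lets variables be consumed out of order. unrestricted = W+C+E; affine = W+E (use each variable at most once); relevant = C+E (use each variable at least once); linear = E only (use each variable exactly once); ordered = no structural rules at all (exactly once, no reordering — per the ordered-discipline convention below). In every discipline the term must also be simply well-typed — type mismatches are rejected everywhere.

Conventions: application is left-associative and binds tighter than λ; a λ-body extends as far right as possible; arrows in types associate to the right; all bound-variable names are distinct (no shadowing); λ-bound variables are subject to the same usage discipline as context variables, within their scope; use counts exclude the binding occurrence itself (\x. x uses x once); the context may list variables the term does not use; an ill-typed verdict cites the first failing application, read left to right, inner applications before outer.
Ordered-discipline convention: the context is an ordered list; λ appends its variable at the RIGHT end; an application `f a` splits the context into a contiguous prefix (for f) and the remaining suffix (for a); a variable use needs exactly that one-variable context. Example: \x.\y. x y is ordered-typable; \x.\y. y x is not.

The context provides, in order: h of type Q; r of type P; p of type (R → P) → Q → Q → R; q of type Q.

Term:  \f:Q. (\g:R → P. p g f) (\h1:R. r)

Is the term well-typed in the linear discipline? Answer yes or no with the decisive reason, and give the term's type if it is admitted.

no — h, q, h1 left unused
counts: h: 0×, r: 1×, p: 1×, q: 0×, f (λ-bound): 1×, g (λ-bound): 1×, h1 (λ-bound): 0×
left-to-right use order: p, g, f, r
typing: well-typed at Q → Q → R
per-discipline verdicts: ordered ✗ · linear ✗ · affine ✓ · relevant ✗ · unrestricted ✓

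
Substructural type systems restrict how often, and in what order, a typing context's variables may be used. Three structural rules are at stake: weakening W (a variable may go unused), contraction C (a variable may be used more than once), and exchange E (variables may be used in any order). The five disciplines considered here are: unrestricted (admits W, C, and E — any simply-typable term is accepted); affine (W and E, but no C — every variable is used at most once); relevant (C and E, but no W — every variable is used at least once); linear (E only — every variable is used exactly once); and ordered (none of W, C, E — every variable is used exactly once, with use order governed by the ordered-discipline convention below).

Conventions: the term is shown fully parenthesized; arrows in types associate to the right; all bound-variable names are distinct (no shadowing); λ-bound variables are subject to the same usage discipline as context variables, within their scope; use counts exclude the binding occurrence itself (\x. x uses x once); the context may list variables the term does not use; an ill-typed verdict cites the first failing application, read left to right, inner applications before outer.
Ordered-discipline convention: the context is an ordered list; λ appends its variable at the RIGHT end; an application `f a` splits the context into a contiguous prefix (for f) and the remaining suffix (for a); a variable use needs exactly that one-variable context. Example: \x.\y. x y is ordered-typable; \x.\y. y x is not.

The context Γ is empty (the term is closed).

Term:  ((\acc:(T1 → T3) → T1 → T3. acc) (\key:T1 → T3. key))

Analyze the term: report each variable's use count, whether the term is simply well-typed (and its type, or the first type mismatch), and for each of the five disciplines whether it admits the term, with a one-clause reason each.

usage: acc [bound] ×1; key [bound] ×1
use order (left to right): acc, key
typing: well-typed at (T1 → T3) → T1 → T3
ordered: ✓, acc, key: once each, no exchange needed
linear: ✓, each of acc, key used exactly once
affine: ✓, at most one use each (acc, key)
relevant: ✓, acc, key: all used, weakening unneeded
unrestricted: ✓, simply typable at (T1 → T3) → T1 → T3; W, C, E all held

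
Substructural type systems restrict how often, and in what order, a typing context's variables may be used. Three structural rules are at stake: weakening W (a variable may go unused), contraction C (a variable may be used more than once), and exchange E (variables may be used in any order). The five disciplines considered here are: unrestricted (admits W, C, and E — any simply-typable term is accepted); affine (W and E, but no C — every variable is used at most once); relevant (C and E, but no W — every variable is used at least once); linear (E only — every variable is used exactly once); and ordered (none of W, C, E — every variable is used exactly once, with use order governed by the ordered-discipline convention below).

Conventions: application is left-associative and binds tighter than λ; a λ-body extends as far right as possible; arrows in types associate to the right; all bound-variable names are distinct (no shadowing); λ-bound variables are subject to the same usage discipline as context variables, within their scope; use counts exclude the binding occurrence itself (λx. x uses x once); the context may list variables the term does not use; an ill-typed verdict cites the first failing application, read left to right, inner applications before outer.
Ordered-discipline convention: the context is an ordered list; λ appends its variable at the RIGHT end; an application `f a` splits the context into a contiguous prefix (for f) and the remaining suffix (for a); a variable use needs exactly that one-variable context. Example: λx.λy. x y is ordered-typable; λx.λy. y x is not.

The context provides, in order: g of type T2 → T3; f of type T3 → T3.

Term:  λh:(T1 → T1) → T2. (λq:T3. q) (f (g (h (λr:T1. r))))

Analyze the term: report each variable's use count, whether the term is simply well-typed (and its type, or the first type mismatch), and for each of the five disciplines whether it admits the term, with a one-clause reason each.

usage: g: 1×, f: 1×, h (λ-bound): 1×, q (λ-bound): 1×, r (λ-bound): 1×
use order (left to right): q, f, g, h, r
typing: ✓ — ((T1 → T1) → T2) → T3
ordered: ✗ — use order q, f, g, h, r needs exchange
linear: ✓ — g, f, h, q, r: one use apiece
affine: ✓ — no duplicate uses among g, f, h, q, r
relevant: ✓ — at least one use each (g, f, h, q, r)
unrestricted: ✓ — well-typed at ((T1 → T1) → T2) → T3; no restrictions here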